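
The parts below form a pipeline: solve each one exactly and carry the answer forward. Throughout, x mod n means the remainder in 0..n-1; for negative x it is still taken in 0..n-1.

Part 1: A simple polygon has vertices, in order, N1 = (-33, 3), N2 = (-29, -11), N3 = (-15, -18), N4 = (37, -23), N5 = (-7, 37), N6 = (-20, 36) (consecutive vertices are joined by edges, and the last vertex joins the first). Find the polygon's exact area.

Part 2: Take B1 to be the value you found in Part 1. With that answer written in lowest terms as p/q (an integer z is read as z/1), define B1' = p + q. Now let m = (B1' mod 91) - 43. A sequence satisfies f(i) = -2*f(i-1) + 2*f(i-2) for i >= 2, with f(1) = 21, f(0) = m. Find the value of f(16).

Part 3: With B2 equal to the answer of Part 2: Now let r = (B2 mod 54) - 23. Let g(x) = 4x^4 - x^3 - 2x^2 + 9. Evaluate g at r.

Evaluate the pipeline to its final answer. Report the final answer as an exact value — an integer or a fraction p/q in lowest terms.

Part 1: cross terms: (-33*-11 - -29*3)=450, (-29*-18 - -15*-11)=357, (-15*-23 - 37*-18)=1011, (37*37 - -7*-23)=1208, (-7*36 - -20*37)=488, (-20*3 - -33*36)=1128; twice the area = |4642| = 4642; area = 2321; answer 2321
Part 2: B1 = 2321; threaded value p + q = 2322; m = 4; f(2) = -2*(21) + 2*(4) = -34; iterating: f(2)=-34, f(3)=110, f(4)=-288, f(5)=796, f(6)=-2168, f(7)=5928, f(8)=-16192, f(9)=44240, f(10)=-120864, f(11)=330208, f(12)=-902144, f(13)=2464704, f(14)=-6733696, f(15)=18396800, f(16)=-50260992; answer -50260992
Part 3: B2 = -50260992; r = 25; 4*(25)^4 - 1*(25)^3 - 2*(25)^2 + 9 = (1562500) + (-15625) + (-1250) + (9) = 1545634; answer 1545634

1545634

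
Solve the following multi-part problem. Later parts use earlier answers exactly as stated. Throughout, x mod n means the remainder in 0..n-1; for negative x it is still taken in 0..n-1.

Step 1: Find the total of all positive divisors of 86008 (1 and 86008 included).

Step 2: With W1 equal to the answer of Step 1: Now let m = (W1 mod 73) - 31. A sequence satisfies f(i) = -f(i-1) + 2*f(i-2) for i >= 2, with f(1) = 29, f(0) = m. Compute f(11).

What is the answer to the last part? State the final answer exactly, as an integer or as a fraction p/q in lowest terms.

-4745

Step 1: 86008 = 2^3 * 13 * 827; sigma = (1 + 2 + 4 + 8) * (1 + 13) * (1 + 827) = 15 * 14 * 828 = 173880; answer 173880
Step 2: W1 = 173880; m = 36; f(2) = -1*(29) + 2*(36) = 43; iterating: f(2)=43, f(3)=15, f(4)=71, f(5)=-41, f(6)=183, f(7)=-265, f(8)=631, f(9)=-1161, f(10)=2423, f(11)=-4745; answer -4745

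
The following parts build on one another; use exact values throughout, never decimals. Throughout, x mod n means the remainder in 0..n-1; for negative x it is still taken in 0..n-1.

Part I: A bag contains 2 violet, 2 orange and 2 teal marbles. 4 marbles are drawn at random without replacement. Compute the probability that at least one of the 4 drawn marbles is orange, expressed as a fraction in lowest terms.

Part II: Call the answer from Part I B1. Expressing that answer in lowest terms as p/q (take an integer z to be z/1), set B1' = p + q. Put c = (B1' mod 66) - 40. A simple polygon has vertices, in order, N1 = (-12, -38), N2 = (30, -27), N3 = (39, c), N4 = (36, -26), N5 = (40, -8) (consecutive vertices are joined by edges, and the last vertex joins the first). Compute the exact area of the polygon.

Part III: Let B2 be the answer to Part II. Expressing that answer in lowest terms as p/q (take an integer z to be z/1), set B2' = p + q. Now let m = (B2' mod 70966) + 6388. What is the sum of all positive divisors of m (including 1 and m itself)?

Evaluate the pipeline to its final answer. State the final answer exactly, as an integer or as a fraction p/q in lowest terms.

12672

Part I: total draws C(6,4) = 15; complement C(4,4) = 1; favorable 15 - 1 = 14; P = 14/15; answer 14/15
Part II: B1 = 14/15; threaded value p + q = 29; c = -11; cross terms: (-12*-27 - 30*-38)=1464, (30*-11 - 39*-27)=723, (39*-26 - 36*-11)=-618, (36*-8 - 40*-26)=752, (40*-38 - -12*-8)=-1616; twice the area = |705| = 705; area = 705/2; answer 705/2
Part III: B2 = 705/2; threaded value p + q = 707; m = 7095; 7095 = 3 * 5 * 11 * 43; sigma = (1 + 3) * (1 + 5) * (1 + 11) * (1 + 43) = 4 * 6 * 12 * 44 = 12672; answer 12672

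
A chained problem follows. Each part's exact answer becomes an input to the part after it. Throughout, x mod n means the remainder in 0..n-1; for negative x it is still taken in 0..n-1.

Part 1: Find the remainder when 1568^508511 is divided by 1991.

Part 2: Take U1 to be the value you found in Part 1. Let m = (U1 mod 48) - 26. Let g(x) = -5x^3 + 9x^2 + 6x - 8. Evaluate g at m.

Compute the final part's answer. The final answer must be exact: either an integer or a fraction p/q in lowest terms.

Part 1: squarings mod 1991: 1568^1=1568, 1568^2=1730, 1568^4=427, 1568^8=1148, 1568^16=1853, 1568^32=1125, 1568^64=1340, 1568^128=1709, 1568^256=1875, 1568^512=1510, 1568^1024=405, 1568^2048=763, 1568^4096=797, 1568^8192=80, 1568^16384=427, 1568^32768=1148, 1568^65536=1853, 1568^131072=1125, 1568^262144=1340; 1568^508511 = 1568^1 * 1568^2 * 1568^4 * 1568^8 * 1568^16 * 1568^64 * 1568^512 * 1568^16384 * 1568^32768 * 1568^65536 * 1568^131072 * 1568^262144 = 1557 (mod 1991); answer 1557
Part 2: U1 = 1557; m = -5; -5*(-5)^3 + 9*(-5)^2 + 6*(-5)^1 - 8 = (625) + (225) + (-30) + (-8) = 812; answer 812

812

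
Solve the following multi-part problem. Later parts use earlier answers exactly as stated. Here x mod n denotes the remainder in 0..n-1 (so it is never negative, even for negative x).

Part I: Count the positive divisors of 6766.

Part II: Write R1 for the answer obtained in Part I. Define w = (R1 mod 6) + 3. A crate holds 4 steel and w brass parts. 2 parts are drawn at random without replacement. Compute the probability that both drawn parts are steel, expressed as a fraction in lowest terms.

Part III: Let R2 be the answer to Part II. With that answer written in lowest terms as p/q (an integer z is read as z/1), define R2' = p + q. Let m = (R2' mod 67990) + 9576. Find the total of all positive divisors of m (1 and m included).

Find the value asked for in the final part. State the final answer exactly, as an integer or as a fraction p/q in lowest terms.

11256

Part I: 6766 = 2 * 17 * 199; number of divisors = (1+1) * (1+1) * (1+1) = 8; answer 8
Part II: R1 = 8; w = 5; total draws C(9,2) = 36; favorable C(4,2) = 6; P = 1/6; answer 1/6
Part III: R2 = 1/6; threaded value p + q = 7; m = 9583; 9583 = 7 * 37^2; sigma = (1 + 7) * (1 + 37 + 1369) = 8 * 1407 = 11256; answer 11256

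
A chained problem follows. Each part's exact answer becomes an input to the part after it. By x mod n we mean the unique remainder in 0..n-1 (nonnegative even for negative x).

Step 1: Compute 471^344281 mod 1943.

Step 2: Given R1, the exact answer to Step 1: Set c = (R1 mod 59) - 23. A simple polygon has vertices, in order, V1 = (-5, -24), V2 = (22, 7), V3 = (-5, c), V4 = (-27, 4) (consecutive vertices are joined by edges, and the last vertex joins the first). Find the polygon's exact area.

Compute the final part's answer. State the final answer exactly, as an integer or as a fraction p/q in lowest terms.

49/2

Step 1: squarings mod 1943: 471^1=471, 471^2=339, 471^4=284, 471^8=993, 471^16=948, 471^32=1038, 471^64=1022, 471^128=1093, 471^256=1647, 471^512=181, 471^1024=1673, 471^2048=1009, 471^4096=1892, 471^8192=658, 471^16384=1618, 471^32768=703, 471^65536=687, 471^131072=1763, 471^262144=1312; 471^344281 = 471^1 * 471^8 * 471^16 * 471^64 * 471^128 * 471^16384 * 471^65536 * 471^262144 = 1770 (mod 1943); answer 1770
Step 2: R1 = 1770; c = -23; cross terms: (-5*7 - 22*-24)=493, (22*-23 - -5*7)=-471, (-5*4 - -27*-23)=-641, (-27*-24 - -5*4)=668; twice the area = |49| = 49; area = 49/2; answer 49/2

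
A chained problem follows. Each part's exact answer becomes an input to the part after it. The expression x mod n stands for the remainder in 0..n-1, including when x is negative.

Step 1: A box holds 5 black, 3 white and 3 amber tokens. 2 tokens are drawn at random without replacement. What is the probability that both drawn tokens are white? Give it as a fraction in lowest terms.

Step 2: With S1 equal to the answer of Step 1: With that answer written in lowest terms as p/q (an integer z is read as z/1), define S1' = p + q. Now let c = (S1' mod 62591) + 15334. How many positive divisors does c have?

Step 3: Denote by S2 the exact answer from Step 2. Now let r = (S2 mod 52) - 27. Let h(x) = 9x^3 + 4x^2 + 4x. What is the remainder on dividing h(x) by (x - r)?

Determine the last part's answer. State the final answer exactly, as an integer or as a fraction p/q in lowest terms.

-219

Step 1: total draws C(11,2) = 55; favorable C(3,2) = 3; P = 3/55; answer 3/55
Step 2: S1 = 3/55; threaded value p + q = 58; c = 15392; 15392 = 2^5 * 13 * 37; number of divisors = (5+1) * (1+1) * (1+1) = 24; answer 24
Step 3: S2 = 24; r = -3; remainder = value at the root: 9*(-3)^3 + 4*(-3)^2 + 4*(-3)^1 = (-243) + (36) + (-12) = -219; answer -219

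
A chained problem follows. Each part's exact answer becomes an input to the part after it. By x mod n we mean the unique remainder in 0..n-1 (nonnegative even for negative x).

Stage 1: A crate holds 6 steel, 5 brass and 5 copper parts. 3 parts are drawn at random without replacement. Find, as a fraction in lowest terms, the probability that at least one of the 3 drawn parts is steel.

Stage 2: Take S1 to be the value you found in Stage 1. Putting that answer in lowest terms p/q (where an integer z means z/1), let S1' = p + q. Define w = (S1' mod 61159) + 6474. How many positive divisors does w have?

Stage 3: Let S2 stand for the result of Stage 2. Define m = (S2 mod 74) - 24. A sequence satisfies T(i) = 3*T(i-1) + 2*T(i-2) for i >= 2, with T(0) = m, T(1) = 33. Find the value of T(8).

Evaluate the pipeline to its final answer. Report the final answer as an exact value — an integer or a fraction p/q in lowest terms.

136687

Stage 1: total draws C(16,3) = 560; complement C(10,3) = 120; favorable 560 - 120 = 440; P = 11/14; answer 11/14
Stage 2: S1 = 11/14; threaded value p + q = 25; w = 6499; 6499 = 67 * 97; number of divisors = (1+1) * (1+1) = 4; answer 4
Stage 3: S2 = 4; m = -20; T(2) = 3*(33) + 2*(-20) = 59; iterating: T(2)=59, T(3)=243, T(4)=847, T(5)=3027, T(6)=10775, T(7)=38379, T(8)=136687; answer 136687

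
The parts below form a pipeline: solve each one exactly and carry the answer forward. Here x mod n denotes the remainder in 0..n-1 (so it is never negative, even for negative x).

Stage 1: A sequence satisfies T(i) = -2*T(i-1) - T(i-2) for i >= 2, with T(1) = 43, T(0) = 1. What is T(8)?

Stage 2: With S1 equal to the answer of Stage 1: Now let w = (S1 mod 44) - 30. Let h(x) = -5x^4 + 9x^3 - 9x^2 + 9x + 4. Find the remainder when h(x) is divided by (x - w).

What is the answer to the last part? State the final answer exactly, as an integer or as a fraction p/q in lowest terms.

Stage 1: T(2) = -2*(43) - 1*(1) = -87; iterating: T(2)=-87, T(3)=131, T(4)=-175, T(5)=219, T(6)=-263, T(7)=307, T(8)=-351; answer -351
Stage 2: S1 = -351; w = -29; remainder = value at the root: -5*(-29)^4 + 9*(-29)^3 - 9*(-29)^2 + 9*(-29)^1 + 4 = (-3536405) + (-219501) + (-7569) + (-261) + (4) = -3763732; answer -3763732

-3763732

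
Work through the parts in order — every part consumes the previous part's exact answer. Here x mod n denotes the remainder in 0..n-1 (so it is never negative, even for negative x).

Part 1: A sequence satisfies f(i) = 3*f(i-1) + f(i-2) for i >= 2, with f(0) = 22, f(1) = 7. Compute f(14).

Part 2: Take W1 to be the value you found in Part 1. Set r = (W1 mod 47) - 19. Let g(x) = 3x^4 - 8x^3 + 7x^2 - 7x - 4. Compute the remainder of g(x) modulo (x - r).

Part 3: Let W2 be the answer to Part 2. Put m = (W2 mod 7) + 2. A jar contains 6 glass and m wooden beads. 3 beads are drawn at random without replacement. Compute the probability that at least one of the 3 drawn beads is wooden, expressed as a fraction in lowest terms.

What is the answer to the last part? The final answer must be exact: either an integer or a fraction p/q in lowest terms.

Part 1: f(2) = 3*(7) + 1*(22) = 43; iterating: f(2)=43, f(3)=136, f(4)=451, f(5)=1489, f(6)=4918, f(7)=16243, f(8)=53647, f(9)=177184, f(10)=585199, f(11)=1932781, f(12)=6383542, f(13)=21083407, f(14)=69633763; answer 69633763
Part 2: W1 = 69633763; r = 1; remainder = value at the root: 3*(1)^4 - 8*(1)^3 + 7*(1)^2 - 7*(1)^1 - 4 = (3) + (-8) + (7) + (-7) + (-4) = -9; answer -9
Part 3: W2 = -9; m = 7; total draws C(13,3) = 286; complement C(6,3) = 20; favorable 286 - 20 = 266; P = 133/143; answer 133/143

133/143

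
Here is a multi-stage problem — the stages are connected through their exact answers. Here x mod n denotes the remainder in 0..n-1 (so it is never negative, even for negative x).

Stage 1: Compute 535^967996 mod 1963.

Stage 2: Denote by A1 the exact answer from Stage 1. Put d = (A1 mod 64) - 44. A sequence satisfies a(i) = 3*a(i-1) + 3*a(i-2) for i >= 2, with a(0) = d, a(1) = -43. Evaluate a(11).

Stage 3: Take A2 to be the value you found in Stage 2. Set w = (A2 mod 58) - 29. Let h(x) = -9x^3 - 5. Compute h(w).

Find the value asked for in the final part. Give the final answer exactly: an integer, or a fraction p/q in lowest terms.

6556

Stage 1: squarings mod 1963: 535^1=535, 535^2=1590, 535^4=1719, 535^8=646, 535^16=1160, 535^32=945, 535^64=1823, 535^128=1933, 535^256=900, 535^512=1244, 535^1024=692, 535^2048=1855, 535^4096=1849, 535^8192=1218, 535^16384=1459, 535^32768=789, 535^65536=250, 535^131072=1647, 535^262144=1706, 535^524288=1270; 535^967996 = 535^4 * 535^8 * 535^16 * 535^32 * 535^256 * 535^1024 * 535^16384 * 535^32768 * 535^131072 * 535^262144 * 535^524288 = 1849 (mod 1963); answer 1849
Stage 2: A1 = 1849; d = 13; a(2) = 3*(-43) + 3*(13) = -90; iterating: a(2)=-90, a(3)=-399, a(4)=-1467, a(5)=-5598, a(6)=-21195, a(7)=-80379, a(8)=-304722, a(9)=-1155303, a(10)=-4380075, a(11)=-16606134; answer -16606134
Stage 3: A2 = -16606134; w = -9; -9*(-9)^3 - 5 = (6561) + (-5) = 6556; answer 6556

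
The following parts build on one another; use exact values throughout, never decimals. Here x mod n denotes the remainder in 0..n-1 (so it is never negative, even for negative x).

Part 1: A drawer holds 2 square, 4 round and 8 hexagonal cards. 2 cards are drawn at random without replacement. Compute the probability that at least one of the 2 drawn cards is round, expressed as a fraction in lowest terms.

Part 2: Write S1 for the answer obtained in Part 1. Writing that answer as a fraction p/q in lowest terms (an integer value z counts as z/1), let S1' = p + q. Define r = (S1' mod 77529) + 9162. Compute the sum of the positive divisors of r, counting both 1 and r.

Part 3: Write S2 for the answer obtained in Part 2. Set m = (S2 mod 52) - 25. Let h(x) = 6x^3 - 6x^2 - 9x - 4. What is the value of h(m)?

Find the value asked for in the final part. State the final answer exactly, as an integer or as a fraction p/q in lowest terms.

7157

Part 1: total draws C(14,2) = 91; complement C(10,2) = 45; favorable 91 - 45 = 46; P = 46/91; answer 46/91
Part 2: S1 = 46/91; threaded value p + q = 137; r = 9299; 9299 = 17 * 547; sigma = (1 + 17) * (1 + 547) = 18 * 548 = 9864; answer 9864
Part 3: S2 = 9864; m = 11; 6*(11)^3 - 6*(11)^2 - 9*(11)^1 - 4 = (7986) + (-726) + (-99) + (-4) = 7157; answer 7157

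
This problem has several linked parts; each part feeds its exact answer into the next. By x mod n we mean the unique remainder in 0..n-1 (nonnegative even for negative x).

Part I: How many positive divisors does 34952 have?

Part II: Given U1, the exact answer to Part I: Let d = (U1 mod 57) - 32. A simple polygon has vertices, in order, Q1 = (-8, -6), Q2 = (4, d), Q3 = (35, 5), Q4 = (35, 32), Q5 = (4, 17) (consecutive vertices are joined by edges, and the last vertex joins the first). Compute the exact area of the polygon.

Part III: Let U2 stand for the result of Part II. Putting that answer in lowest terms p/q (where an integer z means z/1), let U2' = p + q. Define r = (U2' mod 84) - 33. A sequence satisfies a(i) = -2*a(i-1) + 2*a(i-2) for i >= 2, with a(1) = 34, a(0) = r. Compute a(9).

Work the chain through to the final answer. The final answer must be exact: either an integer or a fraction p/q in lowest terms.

76064

Part I: 34952 = 2^3 * 17 * 257; number of divisors = (3+1) * (1+1) * (1+1) = 16; answer 16
Part II: U1 = 16; d = -16; cross terms: (-8*-16 - 4*-6)=152, (4*5 - 35*-16)=580, (35*32 - 35*5)=945, (35*17 - 4*32)=467, (4*-6 - -8*17)=112; twice the area = |2256| = 2256; area = 1128; answer 1128
Part III: U2 = 1128; threaded value p + q = 1129; r = 4; a(2) = -2*(34) + 2*(4) = -60; iterating: a(2)=-60, a(3)=188, a(4)=-496, a(5)=1368, a(6)=-3728, a(7)=10192, a(8)=-27840, a(9)=76064; answer 76064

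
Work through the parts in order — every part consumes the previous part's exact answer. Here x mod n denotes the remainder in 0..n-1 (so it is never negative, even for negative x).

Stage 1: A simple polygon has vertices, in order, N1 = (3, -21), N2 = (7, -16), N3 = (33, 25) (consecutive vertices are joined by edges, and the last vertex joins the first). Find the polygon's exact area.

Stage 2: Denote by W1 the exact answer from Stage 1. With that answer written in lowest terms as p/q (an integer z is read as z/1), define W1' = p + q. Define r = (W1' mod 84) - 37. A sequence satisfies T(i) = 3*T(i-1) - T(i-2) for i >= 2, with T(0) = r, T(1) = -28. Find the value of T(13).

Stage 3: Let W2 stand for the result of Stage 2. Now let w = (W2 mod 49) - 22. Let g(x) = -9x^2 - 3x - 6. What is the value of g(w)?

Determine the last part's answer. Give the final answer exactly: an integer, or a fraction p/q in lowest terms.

-4296

Stage 1: cross terms: (3*-16 - 7*-21)=99, (7*25 - 33*-16)=703, (33*-21 - 3*25)=-768; twice the area = |34| = 34; area = 17; answer 17
Stage 2: W1 = 17; threaded value p + q = 18; r = -19; T(2) = 3*(-28) - 1*(-19) = -65; iterating: T(2)=-65, T(3)=-167, T(4)=-436, T(5)=-1141, T(6)=-2987, T(7)=-7820, T(8)=-20473, T(9)=-53599, T(10)=-140324, T(11)=-367373, T(12)=-961795, T(13)=-2518012; answer -2518012
Stage 3: W2 = -2518012; w = -22; -9*(-22)^2 - 3*(-22)^1 - 6 = (-4356) + (66) + (-6) = -4296; answer -4296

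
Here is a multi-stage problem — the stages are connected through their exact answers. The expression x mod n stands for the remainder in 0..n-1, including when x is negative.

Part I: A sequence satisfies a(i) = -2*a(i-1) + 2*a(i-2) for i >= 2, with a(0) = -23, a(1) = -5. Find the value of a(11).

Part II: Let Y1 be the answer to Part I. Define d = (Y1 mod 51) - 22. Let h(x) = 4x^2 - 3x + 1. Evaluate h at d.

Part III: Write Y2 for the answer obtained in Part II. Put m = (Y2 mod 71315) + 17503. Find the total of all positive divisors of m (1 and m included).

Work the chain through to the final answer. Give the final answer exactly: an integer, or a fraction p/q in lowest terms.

Part I: a(2) = -2*(-5) + 2*(-23) = -36; iterating: a(2)=-36, a(3)=62, a(4)=-196, a(5)=516, a(6)=-1424, a(7)=3880, a(8)=-10608, a(9)=28976, a(10)=-79168, a(11)=216288; answer 216288
Part II: Y1 = 216288; d = 26; 4*(26)^2 - 3*(26)^1 + 1 = (2704) + (-78) + (1) = 2627; answer 2627
Part III: Y2 = 2627; m = 20130; 20130 = 2 * 3 * 5 * 11 * 61; sigma = (1 + 2) * (1 + 3) * (1 + 5) * (1 + 11) * (1 + 61) = 3 * 4 * 6 * 12 * 62 = 53568; answer 53568

53568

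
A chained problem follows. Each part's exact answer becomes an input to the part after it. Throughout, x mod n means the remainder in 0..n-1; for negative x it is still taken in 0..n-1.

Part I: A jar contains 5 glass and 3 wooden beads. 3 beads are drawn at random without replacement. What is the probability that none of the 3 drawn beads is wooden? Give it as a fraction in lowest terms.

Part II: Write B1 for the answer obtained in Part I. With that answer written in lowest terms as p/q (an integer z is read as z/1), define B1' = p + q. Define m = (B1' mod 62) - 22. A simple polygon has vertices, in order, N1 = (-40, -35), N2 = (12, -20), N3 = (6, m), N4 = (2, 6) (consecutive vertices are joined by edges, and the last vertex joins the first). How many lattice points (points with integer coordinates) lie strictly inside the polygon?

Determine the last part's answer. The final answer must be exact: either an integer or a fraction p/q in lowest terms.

827

Part I: total draws C(8,3) = 56; favorable C(5,3) = 10; P = 5/28; answer 5/28
Part II: B1 = 5/28; threaded value p + q = 33; m = 11; cross terms: (-40*-20 - 12*-35)=1220, (12*11 - 6*-20)=252, (6*6 - 2*11)=14, (2*-35 - -40*6)=170; twice the area = |1656| = 1656; area = 828; boundary points = 1 + 1 + 1 + 1 = 4; strictly interior points = area - boundary/2 + 1 = 827; answer 827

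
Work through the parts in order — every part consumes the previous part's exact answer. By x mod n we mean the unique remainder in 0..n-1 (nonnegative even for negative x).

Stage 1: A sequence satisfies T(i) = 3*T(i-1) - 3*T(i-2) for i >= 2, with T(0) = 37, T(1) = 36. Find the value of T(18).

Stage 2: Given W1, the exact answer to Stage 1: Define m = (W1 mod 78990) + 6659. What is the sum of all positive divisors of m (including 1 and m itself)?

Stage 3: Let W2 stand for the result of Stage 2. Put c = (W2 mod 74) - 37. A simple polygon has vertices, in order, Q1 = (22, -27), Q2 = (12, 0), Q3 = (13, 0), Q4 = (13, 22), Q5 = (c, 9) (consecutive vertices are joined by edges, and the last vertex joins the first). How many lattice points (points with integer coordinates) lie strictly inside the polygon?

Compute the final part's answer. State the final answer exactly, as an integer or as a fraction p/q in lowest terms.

Stage 1: T(2) = 3*(36) - 3*(37) = -3; iterating: T(2)=-3, T(3)=-117, T(4)=-342, T(5)=-675, T(6)=-999, T(7)=-972, T(8)=81, T(9)=3159, T(10)=9234, T(11)=18225, T(12)=26973, T(13)=26244, T(14)=-2187, T(15)=-85293, T(16)=-249318, T(17)=-492075, T(18)=-728271; answer -728271
Stage 2: W1 = -728271; m = 68288; 68288 = 2^6 * 11 * 97; sigma = (1 + 2 + 4 + 8 + 16 + 32 + 64) * (1 + 11) * (1 + 97) = 127 * 12 * 98 = 149352; answer 149352
Stage 3: W2 = 149352; c = -17; cross terms: (22*0 - 12*-27)=324, (12*0 - 13*0)=0, (13*22 - 13*0)=286, (13*9 - -17*22)=491, (-17*-27 - 22*9)=261; twice the area = |1362| = 1362; area = 681; boundary points = 1 + 1 + 22 + 1 + 3 = 28; strictly interior points = area - boundary/2 + 1 = 668; answer 668

668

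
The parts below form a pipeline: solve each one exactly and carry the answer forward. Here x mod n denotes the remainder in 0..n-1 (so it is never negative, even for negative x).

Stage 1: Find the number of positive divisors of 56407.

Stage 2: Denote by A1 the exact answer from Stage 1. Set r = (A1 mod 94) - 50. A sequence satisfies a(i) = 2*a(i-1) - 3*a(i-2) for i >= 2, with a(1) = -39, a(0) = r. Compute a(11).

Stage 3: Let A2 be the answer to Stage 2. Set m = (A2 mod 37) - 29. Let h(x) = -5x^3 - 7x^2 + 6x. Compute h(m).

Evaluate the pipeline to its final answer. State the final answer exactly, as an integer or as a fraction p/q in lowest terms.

Stage 1: 56407 = 13 * 4339; number of divisors = (1+1) * (1+1) = 4; answer 4
Stage 2: A1 = 4; r = -46; a(2) = 2*(-39) - 3*(-46) = 60; iterating: a(2)=60, a(3)=237, a(4)=294, a(5)=-123, a(6)=-1128, a(7)=-1887, a(8)=-390, a(9)=4881, a(10)=10932, a(11)=7221; answer 7221
Stage 3: A2 = 7221; m = -23; -5*(-23)^3 - 7*(-23)^2 + 6*(-23)^1 = (60835) + (-3703) + (-138) = 56994; answer 56994

56994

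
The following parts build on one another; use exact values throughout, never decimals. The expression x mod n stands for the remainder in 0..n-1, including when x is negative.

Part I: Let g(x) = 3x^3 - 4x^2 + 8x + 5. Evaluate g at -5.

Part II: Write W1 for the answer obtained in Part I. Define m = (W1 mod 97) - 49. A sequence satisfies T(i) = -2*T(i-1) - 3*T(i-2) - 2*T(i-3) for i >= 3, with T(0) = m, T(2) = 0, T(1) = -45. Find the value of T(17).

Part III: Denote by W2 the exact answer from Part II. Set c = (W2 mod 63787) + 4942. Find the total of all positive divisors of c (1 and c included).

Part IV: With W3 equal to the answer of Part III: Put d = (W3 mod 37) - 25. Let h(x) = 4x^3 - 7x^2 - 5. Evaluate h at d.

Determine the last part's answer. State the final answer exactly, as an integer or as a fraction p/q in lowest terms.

Part I: 3*(-5)^3 - 4*(-5)^2 + 8*(-5)^1 + 5 = (-375) + (-100) + (-40) + (5) = -510; answer -510
Part II: W1 = -510; m = 23; T(3) = -2*(0) - 3*(-45) - 2*(23) = 89; iterating: T(3)=89, T(4)=-88, T(5)=-91, T(6)=268, T(7)=-87, T(8)=-448, T(9)=621, T(10)=276, T(11)=-1519, T(12)=968, T(13)=2069, T(14)=-4004, T(15)=-135, T(16)=8144, T(17)=-7875; answer -7875
Part III: W2 = -7875; c = 60854; 60854 = 2 * 30427; sigma = (1 + 2) * (1 + 30427) = 3 * 30428 = 91284; answer 91284
Part IV: W3 = 91284; d = -20; 4*(-20)^3 - 7*(-20)^2 - 5 = (-32000) + (-2800) + (-5) = -34805; answer -34805

-34805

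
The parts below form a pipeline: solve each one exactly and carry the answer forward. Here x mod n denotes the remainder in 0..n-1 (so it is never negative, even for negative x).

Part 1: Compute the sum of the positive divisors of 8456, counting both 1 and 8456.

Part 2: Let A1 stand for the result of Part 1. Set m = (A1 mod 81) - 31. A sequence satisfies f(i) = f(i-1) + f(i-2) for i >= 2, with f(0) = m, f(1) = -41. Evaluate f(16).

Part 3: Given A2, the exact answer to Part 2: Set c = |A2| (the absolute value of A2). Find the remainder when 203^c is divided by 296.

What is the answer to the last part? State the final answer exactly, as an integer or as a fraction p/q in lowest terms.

235

Part 1: 8456 = 2^3 * 7 * 151; sigma = (1 + 2 + 4 + 8) * (1 + 7) * (1 + 151) = 15 * 8 * 152 = 18240; answer 18240
Part 2: A1 = 18240; m = -16; f(2) = 1*(-41) + 1*(-16) = -57; iterating: f(2)=-57, f(3)=-98, f(4)=-155, f(5)=-253, f(6)=-408, f(7)=-661, f(8)=-1069, f(9)=-1730, f(10)=-2799, f(11)=-4529, f(12)=-7328, f(13)=-11857, f(14)=-19185, f(15)=-31042, f(16)=-50227; answer -50227
Part 3: A2 = -50227; c = 50227; squarings mod 296: 203^1=203, 203^2=65, 203^4=81, 203^8=49, 203^16=33, 203^32=201, 203^64=145, 203^128=9, 203^256=81, 203^512=49, 203^1024=33, 203^2048=201, 203^4096=145, 203^8192=9, 203^16384=81, 203^32768=49; 203^50227 = 203^1 * 203^2 * 203^16 * 203^32 * 203^1024 * 203^16384 * 203^32768 = 235 (mod 296); answer 235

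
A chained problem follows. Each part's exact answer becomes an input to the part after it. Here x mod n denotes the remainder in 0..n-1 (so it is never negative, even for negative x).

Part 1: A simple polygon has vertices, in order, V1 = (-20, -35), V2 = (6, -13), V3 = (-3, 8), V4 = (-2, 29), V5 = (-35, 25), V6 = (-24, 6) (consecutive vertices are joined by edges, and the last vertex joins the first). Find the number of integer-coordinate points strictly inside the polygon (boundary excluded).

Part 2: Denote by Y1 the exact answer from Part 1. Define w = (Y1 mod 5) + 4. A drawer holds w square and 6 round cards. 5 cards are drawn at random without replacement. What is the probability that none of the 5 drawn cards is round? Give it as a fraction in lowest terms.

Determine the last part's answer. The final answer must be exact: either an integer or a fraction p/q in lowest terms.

Part 1: cross terms: (-20*-13 - 6*-35)=470, (6*8 - -3*-13)=9, (-3*29 - -2*8)=-71, (-2*25 - -35*29)=965, (-35*6 - -24*25)=390, (-24*-35 - -20*6)=960; twice the area = |2723| = 2723; area = 2723/2; boundary points = 2 + 3 + 1 + 1 + 1 + 1 = 9; strictly interior points = area - boundary/2 + 1 = 1358; answer 1358
Part 2: Y1 = 1358; w = 7; total draws C(13,5) = 1287; favorable C(7,5) = 21; P = 7/429; answer 7/429

7/429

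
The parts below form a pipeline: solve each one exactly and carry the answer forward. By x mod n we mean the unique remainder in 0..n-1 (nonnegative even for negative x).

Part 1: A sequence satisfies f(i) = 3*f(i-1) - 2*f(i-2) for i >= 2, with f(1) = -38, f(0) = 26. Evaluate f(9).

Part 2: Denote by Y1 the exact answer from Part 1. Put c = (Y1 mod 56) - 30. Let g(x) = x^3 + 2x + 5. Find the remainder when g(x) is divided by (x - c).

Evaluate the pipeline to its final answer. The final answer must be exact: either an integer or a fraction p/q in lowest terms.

Part 1: f(2) = 3*(-38) - 2*(26) = -166; iterating: f(2)=-166, f(3)=-422, f(4)=-934, f(5)=-1958, f(6)=-4006, f(7)=-8102, f(8)=-16294, f(9)=-32678; answer -32678
Part 2: Y1 = -32678; c = -4; remainder = value at the root: 1*(-4)^3 + 2*(-4)^1 + 5 = (-64) + (-8) + (5) = -67; answer -67

-67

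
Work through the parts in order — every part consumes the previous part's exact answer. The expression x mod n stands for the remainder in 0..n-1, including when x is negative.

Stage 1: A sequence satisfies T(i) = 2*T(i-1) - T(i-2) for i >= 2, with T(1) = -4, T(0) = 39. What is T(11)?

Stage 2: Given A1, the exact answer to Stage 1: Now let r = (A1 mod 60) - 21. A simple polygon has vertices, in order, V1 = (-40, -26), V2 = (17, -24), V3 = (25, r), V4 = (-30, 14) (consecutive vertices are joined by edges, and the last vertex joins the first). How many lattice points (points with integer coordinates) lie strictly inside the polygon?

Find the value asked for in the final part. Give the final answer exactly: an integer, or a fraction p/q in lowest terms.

2423

Stage 1: T(2) = 2*(-4) - 1*(39) = -47; iterating: T(2)=-47, T(3)=-90, T(4)=-133, T(5)=-176, T(6)=-219, T(7)=-262, T(8)=-305, T(9)=-348, T(10)=-391, T(11)=-434; answer -434
Stage 2: A1 = -434; r = 25; cross terms: (-40*-24 - 17*-26)=1402, (17*25 - 25*-24)=1025, (25*14 - -30*25)=1100, (-30*-26 - -40*14)=1340; twice the area = |4867| = 4867; area = 4867/2; boundary points = 1 + 1 + 11 + 10 = 23; strictly interior points = area - boundary/2 + 1 = 2423; answer 2423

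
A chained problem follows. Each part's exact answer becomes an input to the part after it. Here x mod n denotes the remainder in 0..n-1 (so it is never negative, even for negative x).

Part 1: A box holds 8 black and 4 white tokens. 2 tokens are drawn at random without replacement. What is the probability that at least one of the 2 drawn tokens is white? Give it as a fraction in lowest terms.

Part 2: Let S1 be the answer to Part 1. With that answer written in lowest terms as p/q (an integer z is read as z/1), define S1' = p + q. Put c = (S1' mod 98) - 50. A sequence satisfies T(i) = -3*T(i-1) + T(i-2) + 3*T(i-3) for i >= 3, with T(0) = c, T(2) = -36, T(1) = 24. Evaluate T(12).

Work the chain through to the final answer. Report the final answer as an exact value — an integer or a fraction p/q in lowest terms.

Part 1: total draws C(12,2) = 66; complement C(8,2) = 28; favorable 66 - 28 = 38; P = 19/33; answer 19/33
Part 2: S1 = 19/33; threaded value p + q = 52; c = 2; T(3) = -3*(-36) + 1*(24) + 3*(2) = 138; iterating: T(3)=138, T(4)=-378, T(5)=1164, T(6)=-3456, T(7)=10398, T(8)=-31158, T(9)=93504, T(10)=-280476, T(11)=841458, T(12)=-2524338; answer -2524338

-2524338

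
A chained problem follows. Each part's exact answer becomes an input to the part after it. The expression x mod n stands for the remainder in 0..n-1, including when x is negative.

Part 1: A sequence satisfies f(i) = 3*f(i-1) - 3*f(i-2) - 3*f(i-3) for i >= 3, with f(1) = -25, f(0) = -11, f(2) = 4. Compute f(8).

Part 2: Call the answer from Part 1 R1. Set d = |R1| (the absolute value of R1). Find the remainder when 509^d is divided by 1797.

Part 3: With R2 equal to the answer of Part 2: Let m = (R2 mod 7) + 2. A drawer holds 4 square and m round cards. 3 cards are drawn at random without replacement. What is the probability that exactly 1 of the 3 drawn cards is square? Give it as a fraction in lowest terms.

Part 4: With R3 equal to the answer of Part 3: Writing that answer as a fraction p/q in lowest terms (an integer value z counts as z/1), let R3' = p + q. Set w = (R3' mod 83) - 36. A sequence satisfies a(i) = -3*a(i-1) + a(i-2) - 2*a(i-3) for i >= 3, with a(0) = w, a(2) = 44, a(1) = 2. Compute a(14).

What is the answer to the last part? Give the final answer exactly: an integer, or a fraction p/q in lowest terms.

63423404

Part 1: f(3) = 3*(4) - 3*(-25) - 3*(-11) = 120; iterating: f(3)=120, f(4)=423, f(5)=897, f(6)=1062, f(7)=-774, f(8)=-8199; answer -8199
Part 2: R1 = -8199; d = 8199; squarings mod 1797: 509^1=509, 509^2=313, 509^4=931, 509^8=607, 509^16=64, 509^32=502, 509^64=424, 509^128=76, 509^256=385, 509^512=871, 509^1024=307, 509^2048=805, 509^4096=1105, 509^8192=862; 509^8199 = 509^1 * 509^2 * 509^4 * 509^8192 = 1148 (mod 1797); answer 1148
Part 3: R2 = 1148; m = 2; total draws C(6,3) = 20; favorable C(4,1)*C(2,2) = 4; P = 1/5; answer 1/5
Part 4: R3 = 1/5; threaded value p + q = 6; w = -30; a(3) = -3*(44) + 1*(2) - 2*(-30) = -70; iterating: a(3)=-70, a(4)=250, a(5)=-908, a(6)=3114, a(7)=-10750, a(8)=37180, a(9)=-128518, a(10)=444234, a(11)=-1535580, a(12)=5308010, a(13)=-18348078, a(14)=63423404; answer 63423404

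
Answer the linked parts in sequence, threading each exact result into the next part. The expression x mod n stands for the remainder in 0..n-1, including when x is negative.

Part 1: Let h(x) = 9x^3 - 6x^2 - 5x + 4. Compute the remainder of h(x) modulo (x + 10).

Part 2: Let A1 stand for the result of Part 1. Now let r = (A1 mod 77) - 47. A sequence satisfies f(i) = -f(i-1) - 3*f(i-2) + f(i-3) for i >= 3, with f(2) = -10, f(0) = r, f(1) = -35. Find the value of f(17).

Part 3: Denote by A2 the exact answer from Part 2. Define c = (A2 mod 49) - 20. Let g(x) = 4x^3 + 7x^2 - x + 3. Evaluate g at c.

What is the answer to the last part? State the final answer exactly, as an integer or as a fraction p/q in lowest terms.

Part 1: remainder = value at the root: 9*(-10)^3 - 6*(-10)^2 - 5*(-10)^1 + 4 = (-9000) + (-600) + (50) + (4) = -9546; answer -9546
Part 2: A1 = -9546; r = -45; f(3) = -1*(-10) - 3*(-35) + 1*(-45) = 70; iterating: f(3)=70, f(4)=-75, f(5)=-145, f(6)=440, f(7)=-80, f(8)=-1385, f(9)=2065, f(10)=2010, f(11)=-9590, f(12)=5625, f(13)=25155, f(14)=-51620, f(15)=-18220, f(16)=198235, f(17)=-195195; answer -195195
Part 3: A2 = -195195; c = 1; 4*(1)^3 + 7*(1)^2 - 1*(1)^1 + 3 = (4) + (7) + (-1) + (3) = 13; answer 13

13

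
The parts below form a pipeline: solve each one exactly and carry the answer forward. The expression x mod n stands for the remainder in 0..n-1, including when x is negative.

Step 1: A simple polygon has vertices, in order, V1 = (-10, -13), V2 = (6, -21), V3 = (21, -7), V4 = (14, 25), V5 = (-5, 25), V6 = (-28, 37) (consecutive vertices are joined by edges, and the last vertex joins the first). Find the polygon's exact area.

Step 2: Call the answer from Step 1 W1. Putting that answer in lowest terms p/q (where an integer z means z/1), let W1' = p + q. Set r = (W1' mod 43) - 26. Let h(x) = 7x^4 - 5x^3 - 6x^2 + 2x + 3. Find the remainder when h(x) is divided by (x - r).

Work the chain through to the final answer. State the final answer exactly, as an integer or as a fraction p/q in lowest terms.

Step 1: cross terms: (-10*-21 - 6*-13)=288, (6*-7 - 21*-21)=399, (21*25 - 14*-7)=623, (14*25 - -5*25)=475, (-5*37 - -28*25)=515, (-28*-13 - -10*37)=734; twice the area = |3034| = 3034; area = 1517; answer 1517
Step 2: W1 = 1517; threaded value p + q = 1518; r = -13; remainder = value at the root: 7*(-13)^4 - 5*(-13)^3 - 6*(-13)^2 + 2*(-13)^1 + 3 = (199927) + (10985) + (-1014) + (-26) + (3) = 209875; answer 209875

209875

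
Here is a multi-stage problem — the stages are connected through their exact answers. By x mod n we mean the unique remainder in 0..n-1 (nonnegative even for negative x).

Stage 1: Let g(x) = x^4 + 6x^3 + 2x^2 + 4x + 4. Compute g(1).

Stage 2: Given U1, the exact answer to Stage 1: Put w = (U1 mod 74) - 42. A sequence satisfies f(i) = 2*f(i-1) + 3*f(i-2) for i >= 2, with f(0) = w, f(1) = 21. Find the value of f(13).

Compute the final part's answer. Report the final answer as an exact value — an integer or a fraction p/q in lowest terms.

-1594299

Stage 1: 1*(1)^4 + 6*(1)^3 + 2*(1)^2 + 4*(1)^1 + 4 = (1) + (6) + (2) + (4) + (4) = 17; answer 17
Stage 2: U1 = 17; w = -25; f(2) = 2*(21) + 3*(-25) = -33; iterating: f(2)=-33, f(3)=-3, f(4)=-105, f(5)=-219, f(6)=-753, f(7)=-2163, f(8)=-6585, f(9)=-19659, f(10)=-59073, f(11)=-177123, f(12)=-531465, f(13)=-1594299; answer -1594299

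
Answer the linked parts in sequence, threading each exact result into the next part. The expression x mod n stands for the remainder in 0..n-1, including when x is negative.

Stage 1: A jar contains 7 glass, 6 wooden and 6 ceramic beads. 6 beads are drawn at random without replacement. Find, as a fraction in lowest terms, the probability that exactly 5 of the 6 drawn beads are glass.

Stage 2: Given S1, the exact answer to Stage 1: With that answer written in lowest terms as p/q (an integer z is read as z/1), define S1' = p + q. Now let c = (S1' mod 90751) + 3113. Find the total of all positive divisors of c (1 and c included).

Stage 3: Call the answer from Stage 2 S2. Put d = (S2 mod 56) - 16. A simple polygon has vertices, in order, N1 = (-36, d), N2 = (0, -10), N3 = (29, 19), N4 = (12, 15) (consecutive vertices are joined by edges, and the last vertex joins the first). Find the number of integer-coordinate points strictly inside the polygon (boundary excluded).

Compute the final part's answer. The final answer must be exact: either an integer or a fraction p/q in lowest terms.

Stage 1: total draws C(19,6) = 27132; favorable C(7,5)*C(12,1) = 252; P = 3/323; answer 3/323
Stage 2: S1 = 3/323; threaded value p + q = 326; c = 3439; 3439 = 19 * 181; sigma = (1 + 19) * (1 + 181) = 20 * 182 = 3640; answer 3640
Stage 3: S2 = 3640; d = -16; cross terms: (-36*-10 - 0*-16)=360, (0*19 - 29*-10)=290, (29*15 - 12*19)=207, (12*-16 - -36*15)=348; twice the area = |1205| = 1205; area = 1205/2; boundary points = 6 + 29 + 1 + 1 = 37; strictly interior points = area - boundary/2 + 1 = 585; answer 585

585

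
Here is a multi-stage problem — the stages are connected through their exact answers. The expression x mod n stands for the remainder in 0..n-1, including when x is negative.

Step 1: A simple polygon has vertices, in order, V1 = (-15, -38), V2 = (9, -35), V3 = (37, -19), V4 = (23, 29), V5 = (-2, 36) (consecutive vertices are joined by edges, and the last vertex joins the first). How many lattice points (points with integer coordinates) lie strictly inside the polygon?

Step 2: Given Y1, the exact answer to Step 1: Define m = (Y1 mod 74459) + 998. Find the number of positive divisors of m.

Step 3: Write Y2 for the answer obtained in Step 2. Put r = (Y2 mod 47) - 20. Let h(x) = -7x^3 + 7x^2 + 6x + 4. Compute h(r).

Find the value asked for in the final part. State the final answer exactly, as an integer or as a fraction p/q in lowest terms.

13036

Step 1: cross terms: (-15*-35 - 9*-38)=867, (9*-19 - 37*-35)=1124, (37*29 - 23*-19)=1510, (23*36 - -2*29)=886, (-2*-38 - -15*36)=616; twice the area = |5003| = 5003; area = 5003/2; boundary points = 3 + 4 + 2 + 1 + 1 = 11; strictly interior points = area - boundary/2 + 1 = 2497; answer 2497
Step 2: Y1 = 2497; m = 3495; 3495 = 3 * 5 * 233; number of divisors = (1+1) * (1+1) * (1+1) = 8; answer 8
Step 3: Y2 = 8; r = -12; -7*(-12)^3 + 7*(-12)^2 + 6*(-12)^1 + 4 = (12096) + (1008) + (-72) + (4) = 13036; answer 13036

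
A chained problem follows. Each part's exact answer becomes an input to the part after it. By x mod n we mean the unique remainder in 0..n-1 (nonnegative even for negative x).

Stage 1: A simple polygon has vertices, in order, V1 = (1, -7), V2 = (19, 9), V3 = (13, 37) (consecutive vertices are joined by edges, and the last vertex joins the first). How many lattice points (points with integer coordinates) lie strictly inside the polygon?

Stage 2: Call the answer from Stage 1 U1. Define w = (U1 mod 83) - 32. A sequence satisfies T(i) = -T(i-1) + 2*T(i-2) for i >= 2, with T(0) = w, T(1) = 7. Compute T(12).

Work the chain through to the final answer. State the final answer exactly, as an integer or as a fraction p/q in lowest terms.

12301

Stage 1: cross terms: (1*9 - 19*-7)=142, (19*37 - 13*9)=586, (13*-7 - 1*37)=-128; twice the area = |600| = 600; area = 300; boundary points = 2 + 2 + 4 = 8; strictly interior points = area - boundary/2 + 1 = 297; answer 297
Stage 2: U1 = 297; w = 16; T(2) = -1*(7) + 2*(16) = 25; iterating: T(2)=25, T(3)=-11, T(4)=61, T(5)=-83, T(6)=205, T(7)=-371, T(8)=781, T(9)=-1523, T(10)=3085, T(11)=-6131, T(12)=12301; answer 12301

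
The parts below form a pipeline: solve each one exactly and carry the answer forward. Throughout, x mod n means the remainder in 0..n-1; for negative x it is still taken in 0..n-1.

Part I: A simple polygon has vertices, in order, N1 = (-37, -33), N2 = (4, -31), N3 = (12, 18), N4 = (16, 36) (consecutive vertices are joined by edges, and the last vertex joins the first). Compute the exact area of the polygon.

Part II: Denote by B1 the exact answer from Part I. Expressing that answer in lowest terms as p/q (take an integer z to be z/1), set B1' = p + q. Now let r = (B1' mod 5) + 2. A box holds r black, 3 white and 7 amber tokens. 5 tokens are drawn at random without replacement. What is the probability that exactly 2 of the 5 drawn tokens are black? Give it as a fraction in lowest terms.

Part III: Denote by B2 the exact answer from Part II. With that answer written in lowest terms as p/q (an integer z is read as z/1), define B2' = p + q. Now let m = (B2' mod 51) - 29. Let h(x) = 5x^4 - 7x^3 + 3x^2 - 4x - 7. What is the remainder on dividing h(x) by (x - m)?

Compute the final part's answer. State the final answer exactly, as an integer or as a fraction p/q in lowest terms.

4088

Part I: cross terms: (-37*-31 - 4*-33)=1279, (4*18 - 12*-31)=444, (12*36 - 16*18)=144, (16*-33 - -37*36)=804; twice the area = |2671| = 2671; area = 2671/2; answer 2671/2
Part II: B1 = 2671/2; threaded value p + q = 2673; r = 5; total draws C(15,5) = 3003; favorable C(5,2)*C(10,3) = 1200; P = 400/1001; answer 400/1001
Part III: B2 = 400/1001; threaded value p + q = 1401; m = -5; remainder = value at the root: 5*(-5)^4 - 7*(-5)^3 + 3*(-5)^2 - 4*(-5)^1 - 7 = (3125) + (875) + (75) + (20) + (-7) = 4088; answer 4088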